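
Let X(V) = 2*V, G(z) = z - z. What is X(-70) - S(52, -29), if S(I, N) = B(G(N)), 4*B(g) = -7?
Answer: -553/4 ≈ -138.25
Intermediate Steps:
G(z) = 0
B(g) = -7/4 (B(g) = (¼)*(-7) = -7/4)
S(I, N) = -7/4
X(-70) - S(52, -29) = 2*(-70) - 1*(-7/4) = -140 + 7/4 = -553/4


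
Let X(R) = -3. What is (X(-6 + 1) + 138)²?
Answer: 18225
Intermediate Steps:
(X(-6 + 1) + 138)² = (-3 + 138)² = 135² = 18225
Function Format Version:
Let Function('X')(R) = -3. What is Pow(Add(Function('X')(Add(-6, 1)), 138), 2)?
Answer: 18225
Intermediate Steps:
Pow(Add(Function('X')(Add(-6, 1)), 138), 2) = Pow(Add(-3, 138), 2) = Pow(135, 2) = 18225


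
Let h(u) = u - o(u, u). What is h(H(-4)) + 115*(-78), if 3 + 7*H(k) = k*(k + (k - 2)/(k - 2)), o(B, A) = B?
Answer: -8970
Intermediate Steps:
H(k) = -3/7 + k*(1 + k)/7 (H(k) = -3/7 + (k*(k + (k - 2)/(k - 2)))/7 = -3/7 + (k*(k + (-2 + k)/(-2 + k)))/7 = -3/7 + (k*(k + 1))/7 = -3/7 + (k*(1 + k))/7 = -3/7 + k*(1 + k)/7)
h(u) = 0 (h(u) = u - u = 0)
h(H(-4)) + 115*(-78) = 0 + 115*(-78) = 0 - 8970 = -8970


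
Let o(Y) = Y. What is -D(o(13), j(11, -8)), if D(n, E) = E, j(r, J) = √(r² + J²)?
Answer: -√185 ≈ -13.601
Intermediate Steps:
j(r, J) = √(J² + r²)
-D(o(13), j(11, -8)) = -√((-8)² + 11²) = -√(64 + 121) = -√185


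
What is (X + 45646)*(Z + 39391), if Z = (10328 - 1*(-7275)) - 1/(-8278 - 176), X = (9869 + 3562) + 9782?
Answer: 11059381488981/2818 ≈ 3.9245e+9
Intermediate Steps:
X = 23213 (X = 13431 + 9782 = 23213)
Z = 148815763/8454 (Z = (10328 + 7275) - 1/(-8454) = 17603 - 1*(-1/8454) = 17603 + 1/8454 = 148815763/8454 ≈ 17603.)
(X + 45646)*(Z + 39391) = (23213 + 45646)*(148815763/8454 + 39391) = 68859*(481827277/8454) = 11059381488981/2818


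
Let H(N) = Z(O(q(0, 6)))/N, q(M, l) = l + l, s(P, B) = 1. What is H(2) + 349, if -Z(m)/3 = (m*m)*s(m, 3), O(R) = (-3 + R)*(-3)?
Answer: -1489/2 ≈ -744.50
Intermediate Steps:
q(M, l) = 2*l
O(R) = 9 - 3*R
Z(m) = -3*m**2 (Z(m) = -3*m*m = -3*m**2)
H(N) = -2187/N (H(N) = (-3*(9 - 6*6)**2)/N = (-3*(9 - 3*12)**2)/N = (-3*(9 - 36)**2)/N = (-3*(-27)**2)/N = (-3*729)/N = -2187/N)
H(2) + 349 = -2187/2 + 349 = -1489/2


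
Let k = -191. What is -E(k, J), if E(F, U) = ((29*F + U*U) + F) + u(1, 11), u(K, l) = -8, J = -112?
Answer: -6806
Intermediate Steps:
E(F, U) = -8 + U**2 + 30*F (E(F, U) = ((29*F + U*U) + F) - 8 = ((29*F + U**2) + F) - 8 = ((U**2 + 29*F) + F) - 8 = (U**2 + 30*F) - 8 = -8 + U**2 + 30*F)
-E(k, J) = -(-8 + (-112)**2 + 30*(-191)) = -(-8 + 12544 - 5730) = -1*6806 = -6806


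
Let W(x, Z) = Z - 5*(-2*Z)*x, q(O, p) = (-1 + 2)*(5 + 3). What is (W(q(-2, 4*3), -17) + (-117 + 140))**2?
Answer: 1833316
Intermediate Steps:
q(O, p) = 8 (q(O, p) = 1*8 = 8)
W(x, Z) = Z + 10*Z*x (W(x, Z) = Z - (-10)*Z*x = Z + 10*Z*x)
(W(q(-2, 4*3), -17) + (-117 + 140))**2 = (-17*(1 + 10*8) + (-117 + 140))**2 = (-17*(1 + 80) + 23)**2 = (-17*81 + 23)**2 = (-1377 + 23)**2 = (-1354)**2 = 1833316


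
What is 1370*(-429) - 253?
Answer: -587983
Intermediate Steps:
1370*(-429) - 253 = -587730 - 253 = -587983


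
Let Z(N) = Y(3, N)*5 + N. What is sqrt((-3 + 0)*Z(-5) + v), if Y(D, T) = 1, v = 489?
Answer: sqrt(489) ≈ 22.113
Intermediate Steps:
Z(N) = 5 + N (Z(N) = 1*5 + N = 5 + N)
sqrt((-3 + 0)*Z(-5) + v) = sqrt((-3 + 0)*(5 - 5) + 489) = sqrt(-3*0 + 489) = sqrt(0 + 489) = sqrt(489)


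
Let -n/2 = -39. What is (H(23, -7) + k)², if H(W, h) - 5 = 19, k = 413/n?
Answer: 5221225/6084 ≈ 858.19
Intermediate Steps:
n = 78 (n = -2*(-39) = 78)
k = 413/78 ≈ 5.2949
H(W, h) = 24 (H(W, h) = 5 + 19 = 24)
(H(23, -7) + k)² = (24 + 413/78)² = (2285/78)² = 5221225/6084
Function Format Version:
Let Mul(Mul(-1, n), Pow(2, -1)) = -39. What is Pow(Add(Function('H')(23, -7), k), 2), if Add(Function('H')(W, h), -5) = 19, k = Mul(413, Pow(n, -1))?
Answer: Rational(5221225, 6084) ≈ 858.19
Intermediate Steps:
n = 78 (n = Mul(-2, -39) = 78)
k = Rational(413, 78) (k = Mul(413, Pow(78, -1)) = Mul(413, Rational(1, 78)) = Rational(413, 78) ≈ 5.2949)
Function('H')(W, h) = 24 (Function('H')(W, h) = Add(5, 19) = 24)
Pow(Add(Function('H')(23, -7), k), 2) = Pow(Add(24, Rational(413, 78)), 2) = Pow(Rational(2285, 78), 2) = Rational(5221225, 6084)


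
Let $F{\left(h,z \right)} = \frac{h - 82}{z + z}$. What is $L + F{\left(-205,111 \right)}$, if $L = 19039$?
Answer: $\frac{4226371}{222} \approx 19038.0$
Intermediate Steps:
$F{\left(h,z \right)} = \frac{-82 + h}{2 z}$
$L + F{\left(-205,111 \right)} = 19039 + \frac{-82 - 205}{2 \cdot 111} = 19039 + \frac{1}{2} \cdot \frac{1}{111} \left(-287\right) = 19039 - \frac{287}{222} = \frac{4226371}{222}$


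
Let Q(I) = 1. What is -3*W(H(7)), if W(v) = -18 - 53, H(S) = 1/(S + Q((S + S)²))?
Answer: 213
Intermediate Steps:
H(S) = 1/(1 + S) (H(S) = 1/(S + 1) = 1/(1 + S))
W(v) = -71
-3*W(H(7)) = -3*(-71) = 213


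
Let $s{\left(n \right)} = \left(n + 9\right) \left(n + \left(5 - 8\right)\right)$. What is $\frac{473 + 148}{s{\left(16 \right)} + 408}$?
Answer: $\frac{621}{733} \approx 0.8472$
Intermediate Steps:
$s{\left(n \right)} = \left(-3 + n\right) \left(9 + n\right)$ ($s{\left(n \right)} = \left(9 + n\right) \left(n + \left(5 - 8\right)\right) = \left(9 + n\right) \left(n - 3\right) = \left(9 + n\right) \left(-3 + n\right) = \left(-3 + n\right) \left(9 + n\right)$)
$\frac{473 + 148}{s{\left(16 \right)} + 408} = \frac{473 + 148}{\left(-27 + 16^{2} + 6 \cdot 16\right) + 408} = \frac{621}{\left(-27 + 256 + 96\right) + 408} = \frac{621}{325 + 408} = \frac{621}{733}$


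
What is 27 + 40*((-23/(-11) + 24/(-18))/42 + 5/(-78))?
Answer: 226643/9009 ≈ 25.157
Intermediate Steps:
27 + 40*((-23/(-11) + 24/(-18))/42 + 5/(-78)) = 27 + 40*((-23*(-1/11) + 24*(-1/18))*(1/42) + 5*(-1/78)) = 27 + 40*((23/11 - 4/3)*(1/42) - 5/78) = 27 + 40*((25/33)*(1/42) - 5/78) = 27 + 40*(25/1386 - 5/78) = 27 + 40*(-415/9009) = 27 - 16600/9009 = 226643/9009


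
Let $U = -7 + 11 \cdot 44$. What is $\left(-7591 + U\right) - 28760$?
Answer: $-35874$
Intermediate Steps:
$U = 477$ ($U = -7 + 484 = 477$)
$\left(-7591 + U\right) - 28760 = \left(-7591 + 477\right) - 28760 = -7114 - 28760 = -35874$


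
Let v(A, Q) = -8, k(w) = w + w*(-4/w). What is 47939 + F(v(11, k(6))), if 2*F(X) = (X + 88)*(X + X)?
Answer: 47299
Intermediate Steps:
k(w) = -4 + w (k(w) = w - 4 = -4 + w)
F(X) = X*(88 + X) (F(X) = ((X + 88)*(X + X))/2 = ((88 + X)*(2*X))/2 = (2*X*(88 + X))/2 = X*(88 + X))
47939 + F(v(11, k(6))) = 47939 - 8*(88 - 8) = 47939 - 8*80 = 47939 - 640 = 47299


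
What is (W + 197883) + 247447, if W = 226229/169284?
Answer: 75387469949/169284 ≈ 4.4533e+5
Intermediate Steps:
W = 226229/169284 (W = 226229*(1/169284) = 226229/169284 ≈ 1.3364)
(W + 197883) + 247447 = (226229/169284 + 197883) + 247447 = 33498652001/169284 + 247447 = 75387469949/169284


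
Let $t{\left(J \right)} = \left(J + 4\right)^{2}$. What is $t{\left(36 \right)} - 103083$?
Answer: $-101483$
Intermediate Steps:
$t{\left(J \right)} = \left(4 + J\right)^{2}$
$t{\left(36 \right)} - 103083 = \left(4 + 36\right)^{2} - 103083 = 40^{2} - 103083 = 1600 - 103083 = -101483$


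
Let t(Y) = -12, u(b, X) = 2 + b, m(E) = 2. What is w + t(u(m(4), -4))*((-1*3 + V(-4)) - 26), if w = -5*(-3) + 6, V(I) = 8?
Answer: 273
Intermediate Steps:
w = 21 (w = 15 + 6 = 21)
w + t(u(m(4), -4))*((-1*3 + V(-4)) - 26) = 21 - 12*((-1*3 + 8) - 26) = 21 - 12*((-3 + 8) - 26) = 21 - 12*(5 - 26) = 21 - 12*(-21) = 21 + 252 = 273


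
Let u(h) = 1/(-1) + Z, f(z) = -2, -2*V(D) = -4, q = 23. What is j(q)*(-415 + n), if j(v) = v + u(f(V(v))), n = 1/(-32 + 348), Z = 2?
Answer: -786834/79 ≈ -9959.9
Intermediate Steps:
V(D) = 2 (V(D) = -½*(-4) = 2)
n = 1/316 ≈ 0.0031646
u(h) = 1 (u(h) = 1/(-1) + 2 = -1 + 2 = 1)
j(v) = 1 + v (j(v) = v + 1 = 1 + v)
j(q)*(-415 + n) = (1 + 23)*(-415 + 1/316) = 24*(-131139/316) = -786834/79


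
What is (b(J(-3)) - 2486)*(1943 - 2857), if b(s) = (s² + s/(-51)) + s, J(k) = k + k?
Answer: 38159500/17 ≈ 2.2447e+6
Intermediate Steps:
J(k) = 2*k
b(s) = s² + 50*s/51 (b(s) = (s² - s/51) + s = s² + 50*s/51)
(b(J(-3)) - 2486)*(1943 - 2857) = ((2*(-3))*(50 + 51*(2*(-3)))/51 - 2486)*(1943 - 2857) = ((1/51)*(-6)*(50 + 51*(-6)) - 2486)*(-914) = ((1/51)*(-6)*(50 - 306) - 2486)*(-914) = ((1/51)*(-6)*(-256) - 2486)*(-914) = (512/17 - 2486)*(-914) = -41750/17*(-914) = 38159500/17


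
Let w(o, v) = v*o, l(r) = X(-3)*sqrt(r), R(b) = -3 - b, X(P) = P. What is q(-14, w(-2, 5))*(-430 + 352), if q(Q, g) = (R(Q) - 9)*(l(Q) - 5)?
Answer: 780 + 468*I*sqrt(14) ≈ 780.0 + 1751.1*I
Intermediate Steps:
l(r) = -3*sqrt(r)
w(o, v) = o*v
q(Q, g) = (-12 - Q)*(-5 - 3*sqrt(Q)) (q(Q, g) = ((-3 - Q) - 9)*(-3*sqrt(Q) - 5) = (-12 - Q)*(-5 - 3*sqrt(Q)))
q(-14, w(-2, 5))*(-430 + 352) = (60 + 3*(-14)**(3/2) + 5*(-14) + 36*sqrt(-14))*(-430 + 352) = (60 + 3*(-14*I*sqrt(14)) - 70 + 36*(I*sqrt(14)))*(-78) = (60 - 42*I*sqrt(14) - 70 + 36*I*sqrt(14))*(-78) = (-10 - 6*I*sqrt(14))*(-78) = 780 + 468*I*sqrt(14)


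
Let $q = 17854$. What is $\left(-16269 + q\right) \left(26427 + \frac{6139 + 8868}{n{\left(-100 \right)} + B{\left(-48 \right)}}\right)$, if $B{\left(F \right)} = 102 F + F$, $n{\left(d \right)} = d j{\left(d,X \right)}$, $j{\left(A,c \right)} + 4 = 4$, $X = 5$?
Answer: $\frac{207064528385}{4944} \approx 4.1882 \cdot 10^{7}$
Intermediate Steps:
$j{\left(A,c \right)} = 0$ ($j{\left(A,c \right)} = -4 + 4 = 0$)
$n{\left(d \right)} = 0$ ($n{\left(d \right)} = d 0 = 0$)
$B{\left(F \right)} = 103 F$
$\left(-16269 + q\right) \left(26427 + \frac{6139 + 8868}{n{\left(-100 \right)} + B{\left(-48 \right)}}\right) = \left(-16269 + 17854\right) \left(26427 + \frac{6139 + 8868}{0 + 103 \left(-48\right)}\right) = 1585 \left(26427 + \frac{15007}{0 - 4944}\right) = 1585 \left(26427 + \frac{15007}{-4944}\right) = 1585 \left(26427 + 15007 \left(- \frac{1}{4944}\right)\right) = 1585 \left(26427 - \frac{15007}{4944}\right) = 1585 \cdot \frac{130640081}{4944} = \frac{207064528385}{4944}$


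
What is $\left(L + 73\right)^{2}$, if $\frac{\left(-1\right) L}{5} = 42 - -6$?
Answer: $27889$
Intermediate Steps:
$L = -240$ ($L = - 5 \left(42 - -6\right) = - 5 \left(42 + 6\right) = \left(-5\right) 48 = -240$)
$\left(L + 73\right)^{2} = \left(-240 + 73\right)^{2} = \left(-167\right)^{2} = 27889$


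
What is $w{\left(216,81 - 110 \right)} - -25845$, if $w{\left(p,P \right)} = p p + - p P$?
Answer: $78765$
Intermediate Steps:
$w{\left(p,P \right)} = p^{2} - P p$
$w{\left(216,81 - 110 \right)} - -25845 = 216 \left(216 - \left(81 - 110\right)\right) - -25845 = 216 \left(216 - -29\right) + 25845 = 216 \left(216 + 29\right) + 25845 = 216 \cdot 245 + 25845 = 52920 + 25845 = 78765$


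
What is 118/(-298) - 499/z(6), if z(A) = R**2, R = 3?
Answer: -74882/1341 ≈ -55.840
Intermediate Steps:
z(A) = 9 (z(A) = 3**2 = 9)
118/(-298) - 499/z(6) = 118/(-298) - 499/9 = 118*(-1/298) - 499*1/9 = -59/149 - 499/9 = -74882/1341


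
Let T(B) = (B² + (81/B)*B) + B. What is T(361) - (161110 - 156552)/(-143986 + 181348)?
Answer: 2442781324/18681 ≈ 1.3076e+5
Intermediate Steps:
T(B) = 81 + B + B² (T(B) = (B² + 81) + B = (81 + B²) + B = 81 + B + B²)
T(361) - (161110 - 156552)/(-143986 + 181348) = (81 + 361 + 361²) - (161110 - 156552)/(-143986 + 181348) = (81 + 361 + 130321) - 4558/37362 = 130763 - 4558/37362 = 130763 - 1*2279/18681 = 130763 - 2279/18681 = 2442781324/18681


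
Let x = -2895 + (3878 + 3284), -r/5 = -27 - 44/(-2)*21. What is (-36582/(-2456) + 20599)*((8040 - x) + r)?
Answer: 20225776537/614 ≈ 3.2941e+7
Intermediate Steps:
r = -2175 (r = -5*(-27 - 44/(-2)*21) = -5*(-27 - 44*(-1/2)*21) = -5*(-27 + 22*21) = -5*(-27 + 462) = -5*435 = -2175)
x = 4267 (x = -2895 + 7162 = 4267)
(-36582/(-2456) + 20599)*((8040 - x) + r) = (-36582/(-2456) + 20599)*((8040 - 1*4267) - 2175) = (-36582*(-1/2456) + 20599)*((8040 - 4267) - 2175) = (18291/1228 + 20599)*(3773 - 2175) = (25313863/1228)*1598 = 20225776537/614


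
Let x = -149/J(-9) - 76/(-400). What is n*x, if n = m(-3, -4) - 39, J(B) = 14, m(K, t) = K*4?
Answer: 373167/700 ≈ 533.10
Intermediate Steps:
m(K, t) = 4*K
n = -51 (n = 4*(-3) - 39 = -12 - 39 = -51)
x = -7317/700 (x = -149/14 - 76/(-400) = -149*1/14 - 76*(-1/400) = -149/14 + 19/100 = -7317/700 ≈ -10.453)
n*x = -51*(-7317/700) = 373167/700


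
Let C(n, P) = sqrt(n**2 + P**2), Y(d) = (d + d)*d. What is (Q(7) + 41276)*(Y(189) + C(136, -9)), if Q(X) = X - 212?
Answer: 2934194382 + 41071*sqrt(18577) ≈ 2.9398e+9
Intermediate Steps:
Y(d) = 2*d**2 (Y(d) = (2*d)*d = 2*d**2)
C(n, P) = sqrt(P**2 + n**2)
Q(X) = -212 + X
(Q(7) + 41276)*(Y(189) + C(136, -9)) = ((-212 + 7) + 41276)*(2*189**2 + sqrt((-9)**2 + 136**2)) = (-205 + 41276)*(2*35721 + sqrt(81 + 18496)) = 41071*(71442 + sqrt(18577)) = 2934194382 + 41071*sqrt(18577)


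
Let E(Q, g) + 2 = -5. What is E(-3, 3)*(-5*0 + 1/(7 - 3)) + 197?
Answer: 781/4 ≈ 195.25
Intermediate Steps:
E(Q, g) = -7 (E(Q, g) = -2 - 5 = -7)
E(-3, 3)*(-5*0 + 1/(7 - 3)) + 197 = -7*(-5*0 + 1/(7 - 3)) + 197 = -7*(0 + 1/4) + 197 = -7*(0 + ¼) + 197 = -7*¼ + 197 = -7/4 + 197 = 781/4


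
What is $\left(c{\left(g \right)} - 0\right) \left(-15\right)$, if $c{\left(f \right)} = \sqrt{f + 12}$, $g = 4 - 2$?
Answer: $- 15 \sqrt{14} \approx -56.125$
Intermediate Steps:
$g = 2$ ($g = 4 - 2 = 2$)
$c{\left(f \right)} = \sqrt{12 + f}$
$\left(c{\left(g \right)} - 0\right) \left(-15\right) = \left(\sqrt{12 + 2} - 0\right) \left(-15\right) = \left(\sqrt{14} + 0\right) \left(-15\right) = \sqrt{14} \left(-15\right) = - 15 \sqrt{14}$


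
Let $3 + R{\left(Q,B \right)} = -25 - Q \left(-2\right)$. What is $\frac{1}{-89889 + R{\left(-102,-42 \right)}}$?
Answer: $- \frac{1}{90121} \approx -1.1096 \cdot 10^{-5}$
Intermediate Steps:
$R{\left(Q,B \right)} = -28 + 2 Q$ ($R{\left(Q,B \right)} = -3 - \left(25 + Q \left(-2\right)\right) = -3 - \left(25 - 2 Q\right) = -3 + \left(-25 + 2 Q\right) = -28 + 2 Q$)
$\frac{1}{-89889 + R{\left(-102,-42 \right)}} = \frac{1}{-89889 + \left(-28 + 2 \left(-102\right)\right)} = \frac{1}{-89889 - 232} = \frac{1}{-90121} = - \frac{1}{90121}$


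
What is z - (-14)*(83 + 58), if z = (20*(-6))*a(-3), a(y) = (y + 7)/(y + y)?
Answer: 2054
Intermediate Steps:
a(y) = (7 + y)/(2*y) (a(y) = (7 + y)/((2*y)) = (7 + y)*(1/(2*y)) = (7 + y)/(2*y))
z = 80 (z = (20*(-6))*((1/2)*(7 - 3)/(-3)) = -60*(-1)*4/3 = -120*(-2/3) = 80)
z - (-14)*(83 + 58) = 80 - (-14)*(83 + 58) = 80 - (-14)*141 = 80 - 1*(-1974) = 80 + 1974 = 2054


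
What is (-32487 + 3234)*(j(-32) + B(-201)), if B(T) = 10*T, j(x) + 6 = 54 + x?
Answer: 58330482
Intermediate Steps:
j(x) = 48 + x (j(x) = -6 + (54 + x) = 48 + x)
(-32487 + 3234)*(j(-32) + B(-201)) = (-32487 + 3234)*((48 - 32) + 10*(-201)) = -29253*(16 - 2010) = -29253*(-1994) = 58330482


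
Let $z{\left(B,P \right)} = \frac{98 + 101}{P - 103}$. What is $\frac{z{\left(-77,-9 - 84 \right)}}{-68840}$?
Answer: $\frac{199}{13492640} \approx 1.4749 \cdot 10^{-5}$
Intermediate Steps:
$z{\left(B,P \right)} = \frac{199}{-103 + P}$
$\frac{z{\left(-77,-9 - 84 \right)}}{-68840} = \frac{199 \frac{1}{-103 - 93}}{-68840} = \frac{199}{-103 - 93} \left(- \frac{1}{68840}\right) = \frac{199}{-196} \left(- \frac{1}{68840}\right) = 199 \left(- \frac{1}{196}\right) \left(- \frac{1}{68840}\right) = \left(- \frac{199}{196}\right) \left(- \frac{1}{68840}\right) = \frac{199}{13492640}$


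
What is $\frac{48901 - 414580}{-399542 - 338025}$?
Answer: $\frac{365679}{737567} \approx 0.49579$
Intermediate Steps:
$\frac{48901 - 414580}{-399542 - 338025} = - \frac{365679}{-737567} = \left(-365679\right) \left(- \frac{1}{737567}\right) = \frac{365679}{737567}$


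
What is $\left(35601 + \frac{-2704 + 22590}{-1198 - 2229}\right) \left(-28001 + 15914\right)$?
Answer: $- \frac{1474429564467}{3427} \approx -4.3024 \cdot 10^{8}$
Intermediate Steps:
$\left(35601 + \frac{-2704 + 22590}{-1198 - 2229}\right) \left(-28001 + 15914\right) = \left(35601 + \frac{19886}{-3427}\right) \left(-12087\right) = \left(35601 + 19886 \left(- \frac{1}{3427}\right)\right) \left(-12087\right) = \left(35601 - \frac{19886}{3427}\right) \left(-12087\right) = \frac{121984741}{3427} \left(-12087\right) = - \frac{1474429564467}{3427}$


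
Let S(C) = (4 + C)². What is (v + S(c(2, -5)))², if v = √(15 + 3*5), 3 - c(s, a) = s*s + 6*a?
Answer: (1089 + √30)² ≈ 1.1979e+6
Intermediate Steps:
c(s, a) = 3 - s² - 6*a (c(s, a) = 3 - (s*s + 6*a) = 3 - (s² + 6*a) = 3 + (-s² - 6*a) = 3 - s² - 6*a)
v = √30 (v = √(15 + 15) = √30 ≈ 5.4772)
(v + S(c(2, -5)))² = (√30 + (4 + (3 - 1*2² - 6*(-5)))²)² = (√30 + (4 + (3 - 1*4 + 30))²)² = (√30 + (4 + (3 - 4 + 30))²)² = (√30 + (4 + 29)²)² = (√30 + 33²)² = (√30 + 1089)² = (1089 + √30)²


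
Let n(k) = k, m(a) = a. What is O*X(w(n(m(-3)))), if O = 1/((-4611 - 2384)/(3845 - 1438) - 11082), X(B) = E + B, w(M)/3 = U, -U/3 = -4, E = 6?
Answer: -101094/26681369 ≈ -0.0037889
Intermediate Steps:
U = 12 (U = -3*(-4) = 12)
w(M) = 36 (w(M) = 3*12 = 36)
X(B) = 6 + B
O = -2407/26681369 (O = 1/(-6995/2407 - 11082) = 1/(-26681369/2407) = -2407/26681369 ≈ -9.0213e-5)
O*X(w(n(m(-3)))) = -2407*(6 + 36)/26681369 = -2407/26681369*42 = -101094/26681369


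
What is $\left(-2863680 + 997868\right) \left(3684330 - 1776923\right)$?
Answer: $-3558862869484$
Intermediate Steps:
$\left(-2863680 + 997868\right) \left(3684330 - 1776923\right) = \left(-1865812\right) 1907407 = -3558862869484$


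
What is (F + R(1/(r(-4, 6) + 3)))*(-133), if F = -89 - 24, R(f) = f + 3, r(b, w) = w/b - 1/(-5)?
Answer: 247380/17 ≈ 14552.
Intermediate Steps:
r(b, w) = ⅕ + w/b (r(b, w) = w/b - 1*(-⅕) = w/b + ⅕ = ⅕ + w/b)
R(f) = 3 + f
F = -113
(F + R(1/(r(-4, 6) + 3)))*(-133) = (-113 + (3 + 1/((6 + (⅕)*(-4))/(-4) + 3)))*(-133) = (-113 + (3 + 1/(-(6 - ⅘)/4 + 3)))*(-133) = (-113 + (3 + 1/(-¼*26/5 + 3)))*(-133) = (-113 + (3 + 1/(-13/10 + 3)))*(-133) = (-113 + (3 + 1/(17/10)))*(-133) = (-113 + (3 + 10/17))*(-133) = (-113 + 61/17)*(-133) = -1860/17*(-133) = 247380/17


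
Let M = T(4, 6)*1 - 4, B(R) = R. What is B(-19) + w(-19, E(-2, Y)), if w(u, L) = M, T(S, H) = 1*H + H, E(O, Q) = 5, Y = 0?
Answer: -11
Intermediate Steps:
T(S, H) = 2*H (T(S, H) = H + H = 2*H)
M = 8 (M = (2*6)*1 - 4 = 12*1 - 4 = 12 - 4 = 8)
w(u, L) = 8
B(-19) + w(-19, E(-2, Y)) = -19 + 8 = -11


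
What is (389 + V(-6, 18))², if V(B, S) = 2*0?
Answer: 151321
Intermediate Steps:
V(B, S) = 0
(389 + V(-6, 18))² = (389 + 0)² = 389² = 151321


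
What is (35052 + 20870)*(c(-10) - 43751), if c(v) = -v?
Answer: -2446084202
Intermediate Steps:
(35052 + 20870)*(c(-10) - 43751) = (35052 + 20870)*(-1*(-10) - 43751) = 55922*(10 - 43751) = 55922*(-43741) = -2446084202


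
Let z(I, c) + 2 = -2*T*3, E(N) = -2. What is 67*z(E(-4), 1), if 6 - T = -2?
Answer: -3350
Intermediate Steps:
T = 8 (T = 6 - 1*(-2) = 6 + 2 = 8)
z(I, c) = -50 (z(I, c) = -2 - 2*8*3 = -2 - 16*3 = -2 - 48 = -50)
67*z(E(-4), 1) = 67*(-50) = -3350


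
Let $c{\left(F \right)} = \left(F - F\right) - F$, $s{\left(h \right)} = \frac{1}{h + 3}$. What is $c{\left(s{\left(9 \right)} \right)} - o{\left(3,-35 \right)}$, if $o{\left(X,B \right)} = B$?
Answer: $\frac{419}{12} \approx 34.917$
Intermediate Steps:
$s{\left(h \right)} = \frac{1}{3 + h}$
$c{\left(F \right)} = - F$ ($c{\left(F \right)} = 0 - F = - F$)
$c{\left(s{\left(9 \right)} \right)} - o{\left(3,-35 \right)} = - \frac{1}{3 + 9} - -35 = - \frac{1}{12} + 35 = \frac{419}{12}$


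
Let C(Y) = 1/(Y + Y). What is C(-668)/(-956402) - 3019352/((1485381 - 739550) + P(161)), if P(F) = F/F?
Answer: -482248286587939/119123641149488 ≈ -4.0483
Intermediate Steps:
P(F) = 1
C(Y) = 1/(2*Y)
C(-668)/(-956402) - 3019352/((1485381 - 739550) + P(161)) = ((1/2)/(-668))/(-956402) - 3019352/((1485381 - 739550) + 1) = ((1/2)*(-1/668))*(-1/956402) - 3019352/(745831 + 1) = -1/1336*(-1/956402) - 3019352/745832 = 1/1277753072 - 3019352*1/745832 = 1/1277753072 - 377419/93229 = -482248286587939/119123641149488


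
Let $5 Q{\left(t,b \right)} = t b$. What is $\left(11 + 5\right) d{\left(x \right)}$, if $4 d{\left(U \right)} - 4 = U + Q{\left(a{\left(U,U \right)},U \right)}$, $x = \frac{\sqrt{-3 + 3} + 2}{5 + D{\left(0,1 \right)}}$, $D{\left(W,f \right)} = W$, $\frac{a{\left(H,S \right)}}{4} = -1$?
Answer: $\frac{408}{25} \approx 16.32$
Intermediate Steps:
$a{\left(H,S \right)} = -4$ ($a{\left(H,S \right)} = 4 \left(-1\right) = -4$)
$x = \frac{2}{5}$ ($x = \frac{\sqrt{-3 + 3} + 2}{5 + 0} = \frac{\sqrt{0} + 2}{5} = \left(0 + 2\right) \frac{1}{5} = 2 \cdot \frac{1}{5} = \frac{2}{5} \approx 0.4$)
$Q{\left(t,b \right)} = \frac{b t}{5}$ ($Q{\left(t,b \right)} = \frac{t b}{5} = \frac{b t}{5}$)
$d{\left(U \right)} = 1 + \frac{U}{20}$ ($d{\left(U \right)} = 1 + \frac{U + \frac{1}{5} U \left(-4\right)}{4} = 1 + \frac{U - \frac{4 U}{5}}{4} = 1 + \frac{\frac{1}{5} U}{4} = 1 + \frac{U}{20}$)
$\left(11 + 5\right) d{\left(x \right)} = \left(11 + 5\right) \left(1 + \frac{1}{20} \cdot \frac{2}{5}\right) = 16 \left(1 + \frac{1}{50}\right) = 16 \cdot \frac{51}{50} = \frac{408}{25}$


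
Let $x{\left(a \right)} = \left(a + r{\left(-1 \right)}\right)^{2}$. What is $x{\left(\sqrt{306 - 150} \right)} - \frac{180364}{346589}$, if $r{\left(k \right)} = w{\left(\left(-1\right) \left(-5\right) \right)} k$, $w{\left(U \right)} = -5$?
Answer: $\frac{62552245}{346589} + 20 \sqrt{39} \approx 305.38$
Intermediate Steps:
$r{\left(k \right)} = - 5 k$
$x{\left(a \right)} = \left(5 + a\right)^{2}$ ($x{\left(a \right)} = \left(a - -5\right)^{2} = \left(a + 5\right)^{2} = \left(5 + a\right)^{2}$)
$x{\left(\sqrt{306 - 150} \right)} - \frac{180364}{346589} = \left(5 + \sqrt{306 - 150}\right)^{2} - \frac{180364}{346589} = \left(5 + \sqrt{156}\right)^{2} - 180364 \cdot \frac{1}{346589} = \left(5 + 2 \sqrt{39}\right)^{2} - \frac{180364}{346589} = - \frac{180364}{346589} + \left(5 + 2 \sqrt{39}\right)^{2}$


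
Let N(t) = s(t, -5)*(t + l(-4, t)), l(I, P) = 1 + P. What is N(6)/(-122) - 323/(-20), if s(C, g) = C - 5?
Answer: 19573/1220 ≈ 16.043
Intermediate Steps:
s(C, g) = -5 + C
N(t) = (1 + 2*t)*(-5 + t) (N(t) = (-5 + t)*(t + (1 + t)) = (-5 + t)*(1 + 2*t) = (1 + 2*t)*(-5 + t))
N(6)/(-122) - 323/(-20) = ((1 + 2*6)*(-5 + 6))/(-122) - 323/(-20) = ((1 + 12)*1)*(-1/122) - 323*(-1/20) = (13*1)*(-1/122) + 323/20 = 13*(-1/122) + 323/20 = -13/122 + 323/20 = 19573/1220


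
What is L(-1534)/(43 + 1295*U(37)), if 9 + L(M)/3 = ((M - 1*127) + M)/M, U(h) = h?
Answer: -10611/24522524 ≈ -0.00043270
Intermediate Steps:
L(M) = -27 + 3*(-127 + 2*M)/M (L(M) = -27 + 3*(((M - 1*127) + M)/M) = -27 + 3*(((M - 127) + M)/M) = -27 + 3*(((-127 + M) + M)/M) = -27 + 3*((-127 + 2*M)/M) = -27 + 3*(-127 + 2*M)/M)
L(-1534)/(43 + 1295*U(37)) = (-21 - 381/(-1534))/(43 + 1295*37) = (-21 - 381*(-1/1534))/(43 + 47915) = (-21 + 381/1534)/47958 = -31833/1534*1/47958 = -10611/24522524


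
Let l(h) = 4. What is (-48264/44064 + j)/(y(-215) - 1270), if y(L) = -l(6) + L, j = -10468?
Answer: 19221259/2733804 ≈ 7.0310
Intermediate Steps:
y(L) = -4 + L (y(L) = -1*4 + L = -4 + L)
(-48264/44064 + j)/(y(-215) - 1270) = (-48264/44064 - 10468)/((-4 - 215) - 1270) = (-48264*1/44064 - 10468)/(-219 - 1270) = (-2011/1836 - 10468)/(-1489) = -19221259/1836*(-1/1489) = 19221259/2733804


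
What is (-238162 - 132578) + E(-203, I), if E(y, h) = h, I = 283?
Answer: -370457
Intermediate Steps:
(-238162 - 132578) + E(-203, I) = (-238162 - 132578) + 283 = -370740 + 283 = -370457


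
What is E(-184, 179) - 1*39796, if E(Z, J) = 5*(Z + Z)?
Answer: -41636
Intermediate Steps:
E(Z, J) = 10*Z (E(Z, J) = 5*(2*Z) = 10*Z)
E(-184, 179) - 1*39796 = 10*(-184) - 1*39796 = -1840 - 39796 = -41636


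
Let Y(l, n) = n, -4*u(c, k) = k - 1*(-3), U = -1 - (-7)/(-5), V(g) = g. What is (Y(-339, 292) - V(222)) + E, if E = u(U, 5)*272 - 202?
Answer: -676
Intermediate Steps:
U = -12/5 (U = -1 - (-7)*(-1)/5 = -1 - 1*7/5 = -1 - 7/5 = -12/5 ≈ -2.4000)
u(c, k) = -¾ - k/4 (u(c, k) = -(k - 1*(-3))/4 = -(k + 3)/4 = -(3 + k)/4 = -¾ - k/4)
E = -746 (E = (-¾ - ¼*5)*272 - 202 = (-¾ - 5/4)*272 - 202 = -2*272 - 202 = -544 - 202 = -746)
(Y(-339, 292) - V(222)) + E = (292 - 1*222) - 746 = (292 - 222) - 746 = 70 - 746 = -676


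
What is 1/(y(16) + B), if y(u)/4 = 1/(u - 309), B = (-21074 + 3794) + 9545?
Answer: -293/2266359 ≈ -0.00012928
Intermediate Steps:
B = -7735 (B = -17280 + 9545 = -7735)
y(u) = 4/(-309 + u) (y(u) = 4/(u - 309) = 4/(-309 + u))
1/(y(16) + B) = 1/(4/(-309 + 16) - 7735) = 1/(4/(-293) - 7735) = 1/(4*(-1/293) - 7735) = 1/(-4/293 - 7735) = 1/(-2266359/293) = -293/2266359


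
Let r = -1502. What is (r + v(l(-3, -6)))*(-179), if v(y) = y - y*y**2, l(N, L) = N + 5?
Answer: 269932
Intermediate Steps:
l(N, L) = 5 + N
v(y) = y - y**3
(r + v(l(-3, -6)))*(-179) = (-1502 + ((5 - 3) - (5 - 3)**3))*(-179) = (-1502 + (2 - 1*2**3))*(-179) = (-1502 + (2 - 1*8))*(-179) = (-1502 + (2 - 8))*(-179) = (-1502 - 6)*(-179) = -1508*(-179) = 269932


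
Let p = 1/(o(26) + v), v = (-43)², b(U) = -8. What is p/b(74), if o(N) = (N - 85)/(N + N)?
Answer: -13/192178 ≈ -6.7646e-5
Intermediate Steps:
o(N) = (-85 + N)/(2*N) (o(N) = (-85 + N)/((2*N)) = (-85 + N)*(1/(2*N)) = (-85 + N)/(2*N))
v = 1849
p = 52/96089 (p = 1/((½)*(-85 + 26)/26 + 1849) = 1/((½)*(1/26)*(-59) + 1849) = 1/(-59/52 + 1849) = 1/(96089/52) = 52/96089 ≈ 0.00054116)
p/b(74) = (52/96089)/(-8) = (52/96089)*(-⅛) = -13/192178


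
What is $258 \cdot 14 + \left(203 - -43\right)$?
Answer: $3858$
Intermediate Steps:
$258 \cdot 14 + \left(203 - -43\right) = 3612 + \left(203 + 43\right) = 3612 + 246 = 3858$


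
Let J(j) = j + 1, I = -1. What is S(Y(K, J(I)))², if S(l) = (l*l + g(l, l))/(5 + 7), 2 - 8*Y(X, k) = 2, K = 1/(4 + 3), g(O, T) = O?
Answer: 0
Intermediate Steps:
J(j) = 1 + j
K = ⅐ (K = 1/7 = ⅐ ≈ 0.14286)
Y(X, k) = 0 (Y(X, k) = ¼ - ⅛*2 = ¼ - ¼ = 0)
S(l) = l/12 + l²/12 (S(l) = (l*l + l)/(5 + 7) = (l² + l)/12 = (l + l²)*(1/12) = l/12 + l²/12)
S(Y(K, J(I)))² = ((1/12)*0*(1 + 0))² = ((1/12)*0*1)² = 0² = 0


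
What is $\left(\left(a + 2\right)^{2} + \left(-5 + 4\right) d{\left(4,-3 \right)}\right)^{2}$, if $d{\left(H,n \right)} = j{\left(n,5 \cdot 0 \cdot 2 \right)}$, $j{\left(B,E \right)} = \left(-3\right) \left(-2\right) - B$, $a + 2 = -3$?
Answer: $0$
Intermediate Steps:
$a = -5$ ($a = -2 - 3 = -5$)
$j{\left(B,E \right)} = 6 - B$
$d{\left(H,n \right)} = 6 - n$
$\left(\left(a + 2\right)^{2} + \left(-5 + 4\right) d{\left(4,-3 \right)}\right)^{2} = \left(\left(-5 + 2\right)^{2} + \left(-5 + 4\right) \left(6 - -3\right)\right)^{2} = \left(\left(-3\right)^{2} - \left(6 + 3\right)\right)^{2} = \left(9 - 9\right)^{2} = 0^{2} = 0$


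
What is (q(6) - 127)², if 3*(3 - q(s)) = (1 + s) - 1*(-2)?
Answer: 16129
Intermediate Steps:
q(s) = 2 - s/3 (q(s) = 3 - ((1 + s) - 1*(-2))/3 = 3 - ((1 + s) + 2)/3 = 3 - (3 + s)/3 = 3 + (-1 - s/3) = 2 - s/3)
(q(6) - 127)² = ((2 - ⅓*6) - 127)² = ((2 - 2) - 127)² = (0 - 127)² = (-127)² = 16129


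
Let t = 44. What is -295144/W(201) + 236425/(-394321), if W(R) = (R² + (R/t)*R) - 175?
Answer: -5548795814481/713857050745 ≈ -7.7730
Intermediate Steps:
W(R) = -175 + 45*R²/44 (W(R) = (R² + (R/44)*R) - 175 = (R² + R²/44) - 175 = 45*R²/44 - 175 = -175 + 45*R²/44)
-295144/W(201) + 236425/(-394321) = -295144/(-175 + (45/44)*201²) + 236425/(-394321) = -295144/(-175 + (45/44)*40401) + 236425*(-1/394321) = -295144/(-175 + 1818045/44) - 236425/394321 = -295144/1810345/44 - 236425/394321 = -295144*44/1810345 - 236425/394321 = -12986336/1810345 - 236425/394321 = -5548795814481/713857050745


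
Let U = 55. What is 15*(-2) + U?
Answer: 25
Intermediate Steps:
15*(-2) + U = 15*(-2) + 55 = -30 + 55 = 25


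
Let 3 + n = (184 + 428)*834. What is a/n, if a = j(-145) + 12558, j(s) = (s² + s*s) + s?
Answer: 54463/510405 ≈ 0.10671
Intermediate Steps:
j(s) = s + 2*s² (j(s) = (s² + s²) + s = 2*s² + s = s + 2*s²)
n = 510405 (n = -3 + (184 + 428)*834 = -3 + 612*834 = -3 + 510408 = 510405)
a = 54463 (a = -145*(1 + 2*(-145)) + 12558 = -145*(1 - 290) + 12558 = -145*(-289) + 12558 = 41905 + 12558 = 54463)
a/n = 54463/510405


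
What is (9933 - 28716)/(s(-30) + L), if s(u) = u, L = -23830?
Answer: 18783/23860 ≈ 0.78722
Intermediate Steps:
(9933 - 28716)/(s(-30) + L) = (9933 - 28716)/(-30 - 23830) = -18783/(-23860) = -18783*(-1/23860) = 18783/23860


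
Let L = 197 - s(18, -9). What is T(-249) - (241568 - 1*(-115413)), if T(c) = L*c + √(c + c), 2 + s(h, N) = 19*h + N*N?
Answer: -301205 + I*√498 ≈ -3.0121e+5 + 22.316*I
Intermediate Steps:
s(h, N) = -2 + N² + 19*h (s(h, N) = -2 + (19*h + N*N) = -2 + (19*h + N²) = -2 + (N² + 19*h) = -2 + N² + 19*h)
L = -224 (L = 197 - (-2 + (-9)² + 19*18) = 197 - (-2 + 81 + 342) = 197 - 1*421 = 197 - 421 = -224)
T(c) = -224*c + √2*√c (T(c) = -224*c + √(c + c) = -224*c + √(2*c) = -224*c + √2*√c)
T(-249) - (241568 - 1*(-115413)) = (-224*(-249) + √2*√(-249)) - (241568 - 1*(-115413)) = (55776 + √2*(I*√249)) - (241568 + 115413) = (55776 + I*√498) - 1*356981 = (55776 + I*√498) - 356981 = -301205 + I*√498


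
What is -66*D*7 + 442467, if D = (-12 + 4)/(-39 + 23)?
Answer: 442236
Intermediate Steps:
D = ½ (D = -8/(-16) = -8*(-1/16) = ½ ≈ 0.50000)
-66*D*7 + 442467 = -66*½*7 + 442467 = -33*7 + 442467 = -231 + 442467 = 442236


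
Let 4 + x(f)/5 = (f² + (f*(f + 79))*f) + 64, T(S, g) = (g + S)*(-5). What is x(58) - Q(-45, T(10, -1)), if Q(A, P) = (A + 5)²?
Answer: 2319860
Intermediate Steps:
T(S, g) = -5*S - 5*g (T(S, g) = (S + g)*(-5) = -5*S - 5*g)
Q(A, P) = (5 + A)²
x(f) = 300 + 5*f² + 5*f²*(79 + f) (x(f) = -20 + 5*((f² + (f*(f + 79))*f) + 64) = -20 + 5*((f² + (f*(79 + f))*f) + 64) = -20 + 5*((f² + f²*(79 + f)) + 64) = -20 + 5*(64 + f² + f²*(79 + f)) = -20 + (320 + 5*f² + 5*f²*(79 + f)) = 300 + 5*f² + 5*f²*(79 + f))
x(58) - Q(-45, T(10, -1)) = (300 + 5*58³ + 400*58²) - (5 - 45)² = (300 + 5*195112 + 400*3364) - 1*(-40)² = (300 + 975560 + 1345600) - 1*1600 = 2321460 - 1600 = 2319860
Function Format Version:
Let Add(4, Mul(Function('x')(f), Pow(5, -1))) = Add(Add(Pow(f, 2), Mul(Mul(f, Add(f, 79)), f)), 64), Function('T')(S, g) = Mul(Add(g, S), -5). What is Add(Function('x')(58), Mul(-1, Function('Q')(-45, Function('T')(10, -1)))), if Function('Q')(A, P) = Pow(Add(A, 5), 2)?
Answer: 2319860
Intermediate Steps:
Function('T')(S, g) = Add(Mul(-5, S), Mul(-5, g)) (Function('T')(S, g) = Mul(Add(S, g), -5) = Add(Mul(-5, S), Mul(-5, g)))
Function('Q')(A, P) = Pow(Add(5, A), 2)
Function('x')(f) = Add(300, Mul(5, Pow(f, 2)), Mul(5, Pow(f, 2), Add(79, f))) (Function('x')(f) = Add(-20, Mul(5, Add(Add(Pow(f, 2), Mul(Mul(f, Add(f, 79)), f)), 64))) = Add(-20, Mul(5, Add(Add(Pow(f, 2), Mul(Mul(f, Add(79, f)), f)), 64))) = Add(-20, Mul(5, Add(Add(Pow(f, 2), Mul(Pow(f, 2), Add(79, f))), 64))) = Add(-20, Mul(5, Add(64, Pow(f, 2), Mul(Pow(f, 2), Add(79, f))))) = Add(-20, Add(320, Mul(5, Pow(f, 2)), Mul(5, Pow(f, 2), Add(79, f)))) = Add(300, Mul(5, Pow(f, 2)), Mul(5, Pow(f, 2), Add(79, f))))
Add(Function('x')(58), Mul(-1, Function('Q')(-45, Function('T')(10, -1)))) = Add(Add(300, Mul(5, Pow(58, 3)), Mul(400, Pow(58, 2))), Mul(-1, Pow(Add(5, -45), 2))) = Add(Add(300, Mul(5, 195112), Mul(400, 3364)), Mul(-1, Pow(-40, 2))) = Add(Add(300, 975560, 1345600), Mul(-1, 1600)) = Add(2321460, -1600) = 2319860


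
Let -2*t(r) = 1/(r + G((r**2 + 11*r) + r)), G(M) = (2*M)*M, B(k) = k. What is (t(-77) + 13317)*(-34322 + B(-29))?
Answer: -45836692450943231/100199946 ≈ -4.5745e+8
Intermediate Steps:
G(M) = 2*M**2
t(r) = -1/(2*(r + 2*(r**2 + 12*r)**2)) (t(r) = -1/(2*(r + 2*((r**2 + 11*r) + r)**2)) = -1/(2*(r + 2*(r**2 + 12*r)**2)))
(t(-77) + 13317)*(-34322 + B(-29)) = (-1/2/(-77*(1 + 2*(-77)*(12 - 77)**2)) + 13317)*(-34322 - 29) = (-1/2*(-1/77)/(1 + 2*(-77)*(-65)**2) + 13317)*(-34351) = (-1/2*(-1/77)/(1 + 2*(-77)*4225) + 13317)*(-34351) = (-1/2*(-1/77)/(1 - 650650) + 13317)*(-34351) = (-1/2*(-1/77)/(-650649) + 13317)*(-34351) = (-1/2*(-1/77)*(-1/650649) + 13317)*(-34351) = (-1/100199946 + 13317)*(-34351) = (1334362680881/100199946)*(-34351) = -45836692450943231/100199946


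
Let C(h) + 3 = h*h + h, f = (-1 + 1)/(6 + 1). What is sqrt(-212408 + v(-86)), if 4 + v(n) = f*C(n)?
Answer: 2*I*sqrt(53103) ≈ 460.88*I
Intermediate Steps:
f = 0 (f = 0/7 = 0*(1/7) = 0)
C(h) = -3 + h + h**2 (C(h) = -3 + (h*h + h) = -3 + (h**2 + h) = -3 + (h + h**2) = -3 + h + h**2)
v(n) = -4 (v(n) = -4 + 0*(-3 + n + n**2) = -4 + 0 = -4)
sqrt(-212408 + v(-86)) = sqrt(-212408 - 4) = sqrt(-212412) = 2*I*sqrt(53103)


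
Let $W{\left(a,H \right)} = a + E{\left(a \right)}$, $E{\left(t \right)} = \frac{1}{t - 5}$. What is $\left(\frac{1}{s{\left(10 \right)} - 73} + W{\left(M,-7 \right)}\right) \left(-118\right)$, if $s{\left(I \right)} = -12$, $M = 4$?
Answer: $- \frac{29972}{85} \approx -352.61$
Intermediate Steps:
$E{\left(t \right)} = \frac{1}{-5 + t}$
$W{\left(a,H \right)} = a + \frac{1}{-5 + a}$
$\left(\frac{1}{s{\left(10 \right)} - 73} + W{\left(M,-7 \right)}\right) \left(-118\right) = \left(\frac{1}{-12 - 73} + \frac{1 + 4 \left(-5 + 4\right)}{-5 + 4}\right) \left(-118\right) = \left(\frac{1}{-85} + \frac{1 + 4 \left(-1\right)}{-1}\right) \left(-118\right) = \left(- \frac{1}{85} - \left(1 - 4\right)\right) \left(-118\right) = \left(- \frac{1}{85} - -3\right) \left(-118\right) = \left(- \frac{1}{85} + 3\right) \left(-118\right) = \frac{254}{85} \left(-118\right) = - \frac{29972}{85}$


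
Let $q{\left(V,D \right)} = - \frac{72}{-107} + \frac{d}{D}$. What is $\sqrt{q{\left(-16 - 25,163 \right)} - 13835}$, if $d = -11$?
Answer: $\frac{2 i \sqrt{1052065868779}}{17441} \approx 117.62 i$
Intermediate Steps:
$q{\left(V,D \right)} = \frac{72}{107} - \frac{11}{D}$ ($q{\left(V,D \right)} = - \frac{72}{-107} - \frac{11}{D} = \left(-72\right) \left(- \frac{1}{107}\right) - \frac{11}{D} = \frac{72}{107} - \frac{11}{D}$)
$\sqrt{q{\left(-16 - 25,163 \right)} - 13835} = \sqrt{\left(\frac{72}{107} - \frac{11}{163}\right) - 13835} = \sqrt{\frac{10559}{17441} - 13835} = \sqrt{- \frac{241285676}{17441}} = \frac{2 i \sqrt{1052065868779}}{17441}$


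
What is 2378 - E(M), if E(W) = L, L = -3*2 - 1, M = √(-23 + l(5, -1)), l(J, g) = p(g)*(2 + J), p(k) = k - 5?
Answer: 2385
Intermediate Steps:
p(k) = -5 + k
l(J, g) = (-5 + g)*(2 + J)
M = I*√65 (M = √(-23 + (-5 - 1)*(2 + 5)) = √(-23 - 6*7) = √(-23 - 42) = √(-65) = I*√65 ≈ 8.0623*I)
L = -7 (L = -6 - 1 = -7)
E(W) = -7
2378 - E(M) = 2378 - 1*(-7) = 2378 + 7 = 2385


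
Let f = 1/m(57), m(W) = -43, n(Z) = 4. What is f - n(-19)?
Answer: -173/43 ≈ -4.0233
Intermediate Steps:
f = -1/43 (f = 1/(-43) = -1/43 ≈ -0.023256)
f - n(-19) = -1/43 - 1*4 = -1/43 - 4 = -173/43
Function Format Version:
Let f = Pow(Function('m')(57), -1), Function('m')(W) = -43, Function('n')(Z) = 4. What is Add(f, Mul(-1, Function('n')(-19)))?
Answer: Rational(-173, 43) ≈ -4.0233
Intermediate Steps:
f = Rational(-1, 43) (f = Pow(-43, -1) = Rational(-1, 43) ≈ -0.023256)
Add(f, Mul(-1, Function('n')(-19))) = Add(Rational(-1, 43), Mul(-1, 4)) = Add(Rational(-1, 43), -4) = Rational(-173, 43)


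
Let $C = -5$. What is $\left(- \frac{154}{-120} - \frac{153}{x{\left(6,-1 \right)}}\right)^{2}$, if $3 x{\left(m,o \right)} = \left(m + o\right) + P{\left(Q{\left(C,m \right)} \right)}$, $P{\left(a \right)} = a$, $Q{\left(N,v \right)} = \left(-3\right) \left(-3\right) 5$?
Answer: $\frac{5612161}{90000} \approx 62.357$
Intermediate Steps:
$Q{\left(N,v \right)} = 45$ ($Q{\left(N,v \right)} = 9 \cdot 5 = 45$)
$x{\left(m,o \right)} = 15 + \frac{m}{3} + \frac{o}{3}$ ($x{\left(m,o \right)} = \frac{\left(m + o\right) + 45}{3} = \frac{45 + m + o}{3} = 15 + \frac{m}{3} + \frac{o}{3}$)
$\left(- \frac{154}{-120} - \frac{153}{x{\left(6,-1 \right)}}\right)^{2} = \left(- \frac{154}{-120} - \frac{153}{15 + \frac{1}{3} \cdot 6 + \frac{1}{3} \left(-1\right)}\right)^{2} = \left(\left(-154\right) \left(- \frac{1}{120}\right) - \frac{153}{15 + 2 - \frac{1}{3}}\right)^{2} = \left(\frac{77}{60} - \frac{153}{\frac{50}{3}}\right)^{2} = \left(\frac{77}{60} - \frac{459}{50}\right)^{2} = \left(- \frac{2369}{300}\right)^{2} = \frac{5612161}{90000}$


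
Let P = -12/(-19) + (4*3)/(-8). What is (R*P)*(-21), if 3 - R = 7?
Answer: -1386/19 ≈ -72.947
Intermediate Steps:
R = -4 (R = 3 - 1*7 = 3 - 7 = -4)
P = -33/38 (P = -12*(-1/19) + 12*(-⅛) = 12/19 - 3/2 = -33/38 ≈ -0.86842)
(R*P)*(-21) = -4*(-33/38)*(-21) = (66/19)*(-21) = -1386/19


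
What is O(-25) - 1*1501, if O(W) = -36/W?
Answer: -37489/25 ≈ -1499.6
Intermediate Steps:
O(-25) - 1*1501 = -36/(-25) - 1*1501 = -36*(-1/25) - 1501 = 36/25 - 1501 = -37489/25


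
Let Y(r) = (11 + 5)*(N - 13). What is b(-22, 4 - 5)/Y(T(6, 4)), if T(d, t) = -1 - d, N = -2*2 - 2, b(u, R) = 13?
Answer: -13/304 ≈ -0.042763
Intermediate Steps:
N = -6 (N = -4 - 2 = -6)
Y(r) = -304 (Y(r) = (11 + 5)*(-6 - 13) = 16*(-19) = -304)
b(-22, 4 - 5)/Y(T(6, 4)) = 13/(-304) = 13*(-1/304) = -13/304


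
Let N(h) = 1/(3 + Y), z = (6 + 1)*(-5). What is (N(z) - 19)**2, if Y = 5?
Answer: 22801/64 ≈ 356.27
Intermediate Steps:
z = -35 (z = 7*(-5) = -35)
N(h) = 1/8 (N(h) = 1/(3 + 5) = 1/8)
(N(z) - 19)**2 = (1/8 - 19)**2 = (-151/8)**2 = 22801/64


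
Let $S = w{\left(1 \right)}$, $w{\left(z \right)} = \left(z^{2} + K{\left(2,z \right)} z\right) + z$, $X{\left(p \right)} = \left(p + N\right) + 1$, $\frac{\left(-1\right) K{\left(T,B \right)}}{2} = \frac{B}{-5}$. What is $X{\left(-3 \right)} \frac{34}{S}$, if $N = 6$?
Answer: $\frac{170}{3} \approx 56.667$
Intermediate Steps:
$K{\left(T,B \right)} = \frac{2 B}{5}$ ($K{\left(T,B \right)} = - 2 \frac{B}{-5} = - 2 B \left(- \frac{1}{5}\right) = - 2 \left(- \frac{B}{5}\right) = \frac{2 B}{5}$)
$X{\left(p \right)} = 7 + p$ ($X{\left(p \right)} = \left(p + 6\right) + 1 = \left(6 + p\right) + 1 = 7 + p$)
$w{\left(z \right)} = z + \frac{7 z^{2}}{5}$ ($w{\left(z \right)} = \left(z^{2} + \frac{2 z}{5} z\right) + z = \left(z^{2} + \frac{2 z^{2}}{5}\right) + z = \frac{7 z^{2}}{5} + z = z + \frac{7 z^{2}}{5}$)
$S = \frac{12}{5}$ ($S = \frac{1}{5} \cdot 1 \left(5 + 7 \cdot 1\right) = \frac{1}{5} \cdot 1 \left(5 + 7\right) = \frac{1}{5} \cdot 1 \cdot 12 = \frac{12}{5} \approx 2.4$)
$X{\left(-3 \right)} \frac{34}{S} = \left(7 - 3\right) \frac{34}{\frac{12}{5}} = 4 \cdot 34 \cdot \frac{5}{12} = 4 \cdot \frac{85}{6} = \frac{170}{3}$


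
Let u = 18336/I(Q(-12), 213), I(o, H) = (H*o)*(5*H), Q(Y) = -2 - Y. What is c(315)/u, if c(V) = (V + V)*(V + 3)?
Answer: 18935886375/764 ≈ 2.4785e+7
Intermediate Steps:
c(V) = 2*V*(3 + V) (c(V) = (2*V)*(3 + V) = 2*V*(3 + V))
I(o, H) = 5*o*H**2
u = 3056/378075 (u = 18336/((5*(-2 - 1*(-12))*213**2)) = 18336/((5*(-2 + 12)*45369)) = 18336/((5*10*45369)) = 18336/2268450 = 18336*(1/2268450) = 3056/378075 ≈ 0.0080830)
c(315)/u = (2*315*(3 + 315))/(3056/378075) = (2*315*318)*(378075/3056) = 200340*(378075/3056) = 18935886375/764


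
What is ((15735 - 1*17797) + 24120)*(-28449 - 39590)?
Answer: -1500804262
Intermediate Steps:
((15735 - 1*17797) + 24120)*(-28449 - 39590) = ((15735 - 17797) + 24120)*(-68039) = (-2062 + 24120)*(-68039) = 22058*(-68039) = -1500804262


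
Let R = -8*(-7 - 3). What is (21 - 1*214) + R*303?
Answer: 24047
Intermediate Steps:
R = 80 (R = -8*(-10) = 80)
(21 - 1*214) + R*303 = (21 - 1*214) + 80*303 = (21 - 214) + 24240 = -193 + 24240 = 24047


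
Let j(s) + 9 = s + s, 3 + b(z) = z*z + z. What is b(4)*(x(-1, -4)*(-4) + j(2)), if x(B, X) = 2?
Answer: -221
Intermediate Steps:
b(z) = -3 + z + z² (b(z) = -3 + (z*z + z) = -3 + (z² + z) = -3 + (z + z²) = -3 + z + z²)
j(s) = -9 + 2*s (j(s) = -9 + (s + s) = -9 + 2*s)
b(4)*(x(-1, -4)*(-4) + j(2)) = (-3 + 4 + 4²)*(2*(-4) + (-9 + 2*2)) = (-3 + 4 + 16)*(-8 + (-9 + 4)) = 17*(-8 - 5) = 17*(-13) = -221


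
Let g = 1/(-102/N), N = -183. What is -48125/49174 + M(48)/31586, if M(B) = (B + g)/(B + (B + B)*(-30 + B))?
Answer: -45894100514209/46894515233088 ≈ -0.97867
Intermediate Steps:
g = 61/34 (g = 1/(-102/(-183)) = 1/(-102*(-1/183)) = 1/(34/61) = 61/34 ≈ 1.7941)
M(B) = (61/34 + B)/(B + 2*B*(-30 + B)) (M(B) = (B + 61/34)/(B + (B + B)*(-30 + B)) = (61/34 + B)/(B + (2*B)*(-30 + B)) = (61/34 + B)/(B + 2*B*(-30 + B)))
-48125/49174 + M(48)/31586 = -48125/49174 + ((61/34 + 48)/(48*(-59 + 2*48)))/31586 = -48125*1/49174 + ((1/48)*(1693/34)/(-59 + 96))*(1/31586) = -48125/49174 + ((1/48)*(1693/34)/37)*(1/31586) = -48125/49174 + ((1/48)*(1/37)*(1693/34))*(1/31586) = -48125/49174 + (1693/60384)*(1/31586) = -48125/49174 + 1693/1907289024 = -45894100514209/46894515233088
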